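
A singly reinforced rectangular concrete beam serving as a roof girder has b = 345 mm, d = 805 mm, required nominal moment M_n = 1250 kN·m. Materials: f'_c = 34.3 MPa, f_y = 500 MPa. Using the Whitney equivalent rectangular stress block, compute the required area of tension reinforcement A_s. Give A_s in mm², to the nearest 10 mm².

With M_n = 0.85 f'_c a b (d − a/2), solve the quadratic for a:
a = d − √(d² − 2M_n/(0.85 f'_c b)) = 805 − √(805² − 2 × 1250×10⁶/(0.85 × 34.3 × 345)) = 172.96 mm.
A_s = 0.85 f'_c a b / f_y = 0.85 × 34.3 × 172.96 × 345 / 500 = 3479.4 mm².

A_s ≈ 3480 mm²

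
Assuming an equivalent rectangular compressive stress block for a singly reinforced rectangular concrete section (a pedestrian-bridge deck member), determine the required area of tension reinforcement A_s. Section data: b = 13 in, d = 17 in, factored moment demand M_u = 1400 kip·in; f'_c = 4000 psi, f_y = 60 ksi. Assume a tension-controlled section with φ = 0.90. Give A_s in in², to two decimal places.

M_n = M_u/φ = 1400/0.90 = 1555.56 kip·in.
From M_n = 0.85 f'_c a b (d − a/2):
a = d − √(d² − 2M_n/(0.85 f'_c b)) = 17 − √(17² − 2 × 1555.56/(0.85 × 4 × 13)) = 2.214 in.
A_s = 0.85 f'_c a b / f_y = 0.85 × 4 × 2.214 × 13 / 60 = 1.631 in².

A_s ≈ 1.63 in²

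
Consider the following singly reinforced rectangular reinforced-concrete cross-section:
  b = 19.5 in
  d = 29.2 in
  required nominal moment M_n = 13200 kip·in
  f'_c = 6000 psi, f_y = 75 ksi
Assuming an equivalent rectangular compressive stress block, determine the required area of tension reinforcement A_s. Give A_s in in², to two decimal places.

From M_n = 0.85 f'_c a b (d − a/2):
a = d − √(d² − 2M_n/(0.85 f'_c b)) = 29.2 − √(29.2² − 2 × 13200/(0.85 × 6 × 19.5)) = 4.968 in.
A_s = 0.85 f'_c a b / f_y = 0.85 × 6 × 4.968 × 19.5 / 75 = 6.588 in².

A_s ≈ 6.59 in²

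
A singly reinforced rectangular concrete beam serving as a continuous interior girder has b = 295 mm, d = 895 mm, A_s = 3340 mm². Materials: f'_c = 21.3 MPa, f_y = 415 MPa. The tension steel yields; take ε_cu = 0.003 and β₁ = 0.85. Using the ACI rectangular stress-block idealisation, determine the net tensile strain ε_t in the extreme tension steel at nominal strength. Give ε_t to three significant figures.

a = A_s f_y/(0.85 f'_c b) = 259.52 mm.
β₁ = 0.85, so c = a/β₁ = 259.52/0.85 = 305.32 mm.
From the linear strain diagram with ε_cu = 0.003: ε_t = 0.003 (d − c)/c = 0.003 × (895 − 305.32)/305.32 = 0.00579.
Since ε_t ≥ 0.005, the section is tension-controlled.

ε_t ≈ 0.00579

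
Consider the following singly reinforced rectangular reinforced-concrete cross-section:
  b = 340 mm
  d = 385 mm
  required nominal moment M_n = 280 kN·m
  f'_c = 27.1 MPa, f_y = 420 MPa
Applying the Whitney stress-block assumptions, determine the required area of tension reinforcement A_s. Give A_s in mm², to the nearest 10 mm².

A_s ≈ 2010 mm²

With M_n = 0.85 f'_c a b (d − a/2), solve the quadratic for a:
a = d − √(d² − 2M_n/(0.85 f'_c b)) = 385 − √(385² − 2 × 280×10⁶/(0.85 × 27.1 × 340)) = 108.01 mm.
A_s = 0.85 f'_c a b / f_y = 0.85 × 27.1 × 108.01 × 340 / 420 = 2014.1 mm².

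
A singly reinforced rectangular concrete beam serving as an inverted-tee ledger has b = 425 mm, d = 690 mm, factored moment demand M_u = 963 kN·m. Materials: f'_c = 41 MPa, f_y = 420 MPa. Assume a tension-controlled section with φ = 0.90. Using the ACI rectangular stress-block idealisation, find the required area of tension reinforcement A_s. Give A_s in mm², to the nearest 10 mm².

M_n = M_u/φ = 963/0.90 = 1070 kN·m.
With M_n = 0.85 f'_c a b (d − a/2), solve the quadratic for a:
a = d − √(d² − 2M_n/(0.85 f'_c b)) = 690 − √(690² − 2 × 1070×10⁶/(0.85 × 41 × 425)) = 114.14 mm.
A_s = 0.85 f'_c a b / f_y = 0.85 × 41 × 114.14 × 425 / 420 = 4025.1 mm².

A_s ≈ 4030 mm²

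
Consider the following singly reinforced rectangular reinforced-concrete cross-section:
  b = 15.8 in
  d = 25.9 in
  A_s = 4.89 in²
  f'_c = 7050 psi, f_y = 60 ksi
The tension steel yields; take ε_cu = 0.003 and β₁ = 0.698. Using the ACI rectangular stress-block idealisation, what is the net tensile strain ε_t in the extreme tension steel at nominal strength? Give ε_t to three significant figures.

ε_t ≈ 0.0145

a = A_s f_y/(0.85 f'_c b) = 3.099 in.
β₁ = 0.698, so c = a/β₁ = 3.099/0.698 = 4.440 in.
From the linear strain diagram with ε_cu = 0.003: ε_t = 0.003 (d − c)/c = 0.003 × (25.9 − 4.440)/4.440 = 0.0145.
Since ε_t ≥ 0.005, the section is tension-controlled.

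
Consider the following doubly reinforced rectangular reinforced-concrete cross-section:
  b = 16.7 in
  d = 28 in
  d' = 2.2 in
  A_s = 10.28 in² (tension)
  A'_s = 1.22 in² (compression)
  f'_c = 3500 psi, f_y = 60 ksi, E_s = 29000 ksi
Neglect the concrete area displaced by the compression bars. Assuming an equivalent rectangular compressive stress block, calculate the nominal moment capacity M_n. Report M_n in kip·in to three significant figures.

M_n ≈ 14100 kip·in

Assume both steels yield.
a = (A_s − A'_s) f_y/(0.85 f'_c b) = (10.28 − 1.22) × 60/(0.85 × 3.5 × 16.7) = 10.941 in.
c = a/β₁ = 10.941/0.85 = 12.872 in; ε'_s = 0.003(c − d')/c = 0.0025 ≥ ε_y = 0.0021, so the compression steel yields.
M_n = (A_s − A'_s) f_y (d − a/2) + A'_s f_y (d − d') = 543.6 × (28 − 5.4705) + 73.2 × (28 − 2.2) = 12247.0 + 1888.6 = 14135.6 kip·in.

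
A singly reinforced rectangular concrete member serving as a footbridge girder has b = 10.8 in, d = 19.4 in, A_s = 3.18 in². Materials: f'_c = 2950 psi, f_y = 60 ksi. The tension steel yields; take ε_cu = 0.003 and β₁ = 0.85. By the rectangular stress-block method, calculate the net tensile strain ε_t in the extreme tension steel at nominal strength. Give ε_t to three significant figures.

ε_t ≈ 0.00402

a = A_s f_y/(0.85 f'_c b) = 7.046 in.
β₁ = 0.85, so c = a/β₁ = 7.046/0.85 = 8.289 in.
From the linear strain diagram with ε_cu = 0.003: ε_t = 0.003 (d − c)/c = 0.003 × (19.4 − 8.289)/8.289 = 0.00402.
ε_t is between 0.004 and 0.005 — transition zone.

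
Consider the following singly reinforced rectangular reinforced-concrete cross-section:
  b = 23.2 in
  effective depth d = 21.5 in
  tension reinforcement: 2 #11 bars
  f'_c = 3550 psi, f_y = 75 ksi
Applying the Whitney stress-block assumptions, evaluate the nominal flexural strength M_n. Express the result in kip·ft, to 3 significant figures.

A_s = 2 × 1.56 = 3.12 in².
T = A_s f_y = 3.12 × 75 = 234 kips.
a = T/(0.85 f'_c b) = 234/(0.85 × 3.55 × 23.2) = 3.343 in.
M_n = T(d − a/2) = 234 × (21.5 − 1.6715) = 4639.9 kip·in = 4639.9/12 = 386.66 kip·ft.

M_n ≈ 387 kip·ft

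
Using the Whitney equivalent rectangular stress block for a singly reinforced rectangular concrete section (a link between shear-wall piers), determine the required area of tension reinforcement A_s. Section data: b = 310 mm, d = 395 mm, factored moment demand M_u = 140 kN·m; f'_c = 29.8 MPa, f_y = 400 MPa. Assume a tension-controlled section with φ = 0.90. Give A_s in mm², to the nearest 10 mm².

A_s ≈ 1060 mm²

M_n = M_u/φ = 140/0.90 = 155.556 kN·m.
With M_n = 0.85 f'_c a b (d − a/2), solve the quadratic for a:
a = d − √(d² − 2M_n/(0.85 f'_c b)) = 395 − √(395² − 2 × 155.556×10⁶/(0.85 × 29.8 × 310)) = 53.82 mm.
A_s = 0.85 f'_c a b / f_y = 0.85 × 29.8 × 53.82 × 310 / 400 = 1056.5 mm².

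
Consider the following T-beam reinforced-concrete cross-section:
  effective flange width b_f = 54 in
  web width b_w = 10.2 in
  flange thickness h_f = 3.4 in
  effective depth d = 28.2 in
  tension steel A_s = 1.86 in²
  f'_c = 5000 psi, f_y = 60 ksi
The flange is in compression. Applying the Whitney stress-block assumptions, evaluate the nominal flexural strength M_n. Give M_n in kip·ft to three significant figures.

Tension: T = A_s f_y = 1.86 × 60 = 111.6 kips.
Try a within the flange: a = T/(0.85 f'_c b_f) = 111.6/(0.85 × 5 × 54) = 0.486 in.
Since a = 0.486 ≤ h_f = 3.4 in, the stress block lies entirely in the flange; analyse as a rectangular beam of width b_f.
M_n = T(d − a/2) = 111.6 × (28.2 − 0.243) = 3120.0 kip·in.
M_n = 3120.0/12 = 260.00 kip·ft.

M_n ≈ 260 kip·ft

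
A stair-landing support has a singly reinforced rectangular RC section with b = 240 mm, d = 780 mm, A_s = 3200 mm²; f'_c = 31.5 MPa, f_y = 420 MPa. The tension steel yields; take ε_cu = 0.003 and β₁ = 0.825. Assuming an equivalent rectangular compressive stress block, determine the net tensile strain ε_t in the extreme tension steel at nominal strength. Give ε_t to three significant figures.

ε_t ≈ 0.00623

a = A_s f_y/(0.85 f'_c b) = 209.15 mm.
β₁ = 0.825, so c = a/β₁ = 209.15/0.825 = 253.52 mm.
From the linear strain diagram with ε_cu = 0.003: ε_t = 0.003 (d − c)/c = 0.003 × (780 − 253.52)/253.52 = 0.00623.
Since ε_t ≥ 0.005, the section is tension-controlled.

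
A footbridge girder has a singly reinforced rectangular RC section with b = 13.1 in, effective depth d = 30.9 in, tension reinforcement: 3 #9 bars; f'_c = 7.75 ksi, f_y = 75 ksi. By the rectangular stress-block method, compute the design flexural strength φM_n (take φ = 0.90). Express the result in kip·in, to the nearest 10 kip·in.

A_s = 3 × 1 = 3 in².
T = A_s f_y = 3 × 75 = 225 kips.
a = T/(0.85 f'_c b) = 225/(0.85 × 7.75 × 13.1) = 2.607 in.
M_n = T(d − a/2) = 225 × (30.9 − 1.3035) = 6659.2 kip·in.
φM_n = 0.90 × 6659.2 = 5993.3 kip·in.

φM_n ≈ 5990 kip·in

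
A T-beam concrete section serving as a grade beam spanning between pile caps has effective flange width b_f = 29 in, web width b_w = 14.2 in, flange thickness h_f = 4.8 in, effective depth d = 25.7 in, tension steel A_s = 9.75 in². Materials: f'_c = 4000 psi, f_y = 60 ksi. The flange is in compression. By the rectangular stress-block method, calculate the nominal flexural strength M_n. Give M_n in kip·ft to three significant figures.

Tension: T = A_s f_y = 9.75 × 60 = 585 kips.
Try a within the flange: a = T/(0.85 f'_c b_f) = 585/(0.85 × 4 × 29) = 5.933 in.
a = 5.933 > h_f = 4.8 in: the block extends into the web. Split into flange-overhang and web parts.
C_f = 0.85 f'_c (b_f − b_w) h_f = 0.85 × 4 × (29 − 14.2) × 4.8 = 241.5 kips.
Remaining web compression depth: a_w = (T − C_f)/(0.85 f'_c b_w) = (585 − 241.5)/(0.85 × 4 × 14.2) = 7.115 in.
M_n = C_f(d − h_f/2) + (T − C_f)(d − a_w/2) = 241.5 × (25.7 − 2.4) + 343.5 × (25.7 − 3.5575) = 5627.0 + 7605.9 = 13232.9 kip·in.
M_n = 13232.9/12 = 1102.74 kip·ft.

M_n ≈ 1100 kip·ft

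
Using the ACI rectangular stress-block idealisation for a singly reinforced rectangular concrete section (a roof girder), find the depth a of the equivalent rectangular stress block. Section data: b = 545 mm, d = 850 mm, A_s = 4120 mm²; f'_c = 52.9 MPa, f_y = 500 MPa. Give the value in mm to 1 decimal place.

a ≈ 84.1 mm

T = A_s f_y = 4120 × 500 = 2060000 N = 2060 kN.
Setting C = 0.85 f'_c a b equal to T: a = 2060000/(0.85 × 52.9 × 545) = 84.1 mm.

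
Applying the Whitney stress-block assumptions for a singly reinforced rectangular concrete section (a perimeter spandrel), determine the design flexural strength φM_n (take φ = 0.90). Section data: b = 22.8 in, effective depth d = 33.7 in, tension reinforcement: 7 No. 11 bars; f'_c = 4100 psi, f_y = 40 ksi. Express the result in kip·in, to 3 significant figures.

A_s = 7 × 1.56 = 10.92 in².
T = A_s f_y = 10.92 × 40 = 436.8 kips.
a = T/(0.85 f'_c b) = 436.8/(0.85 × 4.1 × 22.8) = 5.497 in.
M_n = T(d − a/2) = 436.8 × (33.7 − 2.7485) = 13519.6 kip·in.
φM_n = 0.90 × 13519.6 = 12167.6 kip·in.

φM_n ≈ 12200 kip·in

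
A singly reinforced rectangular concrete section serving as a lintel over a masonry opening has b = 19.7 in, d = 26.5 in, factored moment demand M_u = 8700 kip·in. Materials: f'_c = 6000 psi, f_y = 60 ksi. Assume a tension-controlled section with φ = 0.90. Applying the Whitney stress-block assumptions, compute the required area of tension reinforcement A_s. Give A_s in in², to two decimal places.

M_n = M_u/φ = 8700/0.90 = 9666.67 kip·in.
From M_n = 0.85 f'_c a b (d − a/2):
a = d − √(d² − 2M_n/(0.85 f'_c b)) = 26.5 − √(26.5² − 2 × 9666.67/(0.85 × 6 × 19.7)) = 3.921 in.
A_s = 0.85 f'_c a b / f_y = 0.85 × 6 × 3.921 × 19.7 / 60 = 6.566 in².

A_s ≈ 6.57 in²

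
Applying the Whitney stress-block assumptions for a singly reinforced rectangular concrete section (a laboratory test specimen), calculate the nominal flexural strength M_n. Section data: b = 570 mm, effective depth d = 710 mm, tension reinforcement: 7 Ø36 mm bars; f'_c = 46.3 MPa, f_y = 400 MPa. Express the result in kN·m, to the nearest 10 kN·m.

A_s = 7 × 1018 = 7126 mm².
T = A_s f_y = 7126 × 400 = 2850400 N = 2850.4 kN.
From C = T: a = T/(0.85 f'_c b) = 2850400/(0.85 × 46.3 × 570) = 127.07 mm.
M_n = T(d − a/2) = 2850.4 kN × (710 − 63.535) mm = 1842.68 kN·m.

M_n ≈ 1840 kN·m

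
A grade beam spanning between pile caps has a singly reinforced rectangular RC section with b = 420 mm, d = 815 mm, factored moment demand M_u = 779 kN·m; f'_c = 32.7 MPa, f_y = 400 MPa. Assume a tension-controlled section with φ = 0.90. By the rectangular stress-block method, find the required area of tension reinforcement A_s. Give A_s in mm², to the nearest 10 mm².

M_n = M_u/φ = 779/0.90 = 865.556 kN·m.
With M_n = 0.85 f'_c a b (d − a/2), solve the quadratic for a:
a = d − √(d² − 2M_n/(0.85 f'_c b)) = 815 − √(815² − 2 × 865.556×10⁶/(0.85 × 32.7 × 420)) = 96.71 mm.
A_s = 0.85 f'_c a b / f_y = 0.85 × 32.7 × 96.71 × 420 / 400 = 2822.5 mm².

A_s ≈ 2820 mm²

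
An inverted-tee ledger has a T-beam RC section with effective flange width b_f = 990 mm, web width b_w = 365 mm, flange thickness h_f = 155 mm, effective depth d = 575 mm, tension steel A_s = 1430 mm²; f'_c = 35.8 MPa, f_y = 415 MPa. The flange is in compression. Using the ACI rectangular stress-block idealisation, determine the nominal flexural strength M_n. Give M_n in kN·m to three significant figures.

Tension: T = A_s f_y = 1430 × 415 = 593450 N.
Try a within the flange: a = T/(0.85 f'_c b_f) = 593450/(0.85 × 35.8 × 990) = 19.70 mm.
Since a = 19.70 ≤ h_f = 155 mm, the stress block lies entirely in the flange; analyse as a rectangular beam of width b_f.
M_n = T(d − a/2) = 593450 × (575 − 9.85) = 335.39 × 10⁶ N·mm.
M_n = 335.39 kN·m.

M_n ≈ 335 kN·m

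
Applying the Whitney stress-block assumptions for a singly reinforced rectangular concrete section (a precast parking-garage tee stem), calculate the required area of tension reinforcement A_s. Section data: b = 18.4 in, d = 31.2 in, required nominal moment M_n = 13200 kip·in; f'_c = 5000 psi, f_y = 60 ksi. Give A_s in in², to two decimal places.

From M_n = 0.85 f'_c a b (d − a/2):
a = d − √(d² − 2M_n/(0.85 f'_c b)) = 31.2 − √(31.2² − 2 × 13200/(0.85 × 5 × 18.4)) = 5.984 in.
A_s = 0.85 f'_c a b / f_y = 0.85 × 5 × 5.984 × 18.4 / 60 = 7.799 in².

A_s ≈ 7.80 in²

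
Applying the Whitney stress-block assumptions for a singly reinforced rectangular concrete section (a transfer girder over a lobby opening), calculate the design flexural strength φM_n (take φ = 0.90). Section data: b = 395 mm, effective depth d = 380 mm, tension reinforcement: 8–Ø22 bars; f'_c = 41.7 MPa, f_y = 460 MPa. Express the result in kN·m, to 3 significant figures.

φM_n ≈ 415 kN·m

A_s = 8 × 380 = 3040 mm².
T = A_s f_y = 3040 × 460 = 1398400 N = 1398.4 kN.
From C = T: a = T/(0.85 f'_c b) = 1398400/(0.85 × 41.7 × 395) = 99.88 mm.
M_n = T(d − a/2) = 1398.4 kN × (380 − 49.94) mm = 461.56 kN·m.
φM_n = 0.90 × 461.56 = 415.40 kN·m.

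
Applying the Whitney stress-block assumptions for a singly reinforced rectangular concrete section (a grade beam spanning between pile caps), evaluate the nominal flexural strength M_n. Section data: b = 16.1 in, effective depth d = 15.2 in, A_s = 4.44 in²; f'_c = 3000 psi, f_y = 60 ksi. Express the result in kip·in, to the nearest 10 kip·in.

T = A_s f_y = 4.44 × 60 = 266.4 kips.
a = T/(0.85 f'_c b) = 266.4/(0.85 × 3 × 16.1) = 6.489 in.
M_n = T(d − a/2) = 266.4 × (15.2 − 3.2445) = 3184.9 kip·in.

M_n ≈ 3180 kip·in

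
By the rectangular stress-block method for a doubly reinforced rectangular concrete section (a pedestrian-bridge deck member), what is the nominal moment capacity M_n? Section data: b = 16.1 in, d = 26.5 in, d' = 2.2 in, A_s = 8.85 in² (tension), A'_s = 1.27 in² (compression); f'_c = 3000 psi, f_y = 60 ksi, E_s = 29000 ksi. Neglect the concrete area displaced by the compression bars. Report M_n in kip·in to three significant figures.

M_n ≈ 11400 kip·in

Assume both steels yield.
a = (A_s − A'_s) f_y/(0.85 f'_c b) = (8.85 − 1.27) × 60/(0.85 × 3 × 16.1) = 11.078 in.
c = a/β₁ = 11.078/0.85 = 13.033 in; ε'_s = 0.003(c − d')/c = 0.0025 ≥ ε_y = 0.0021, so the compression steel yields.
M_n = (A_s − A'_s) f_y (d − a/2) + A'_s f_y (d − d') = 454.8 × (26.5 − 5.539) + 76.2 × (26.5 − 2.2) = 9533.1 + 1851.7 = 11384.8 kip·in.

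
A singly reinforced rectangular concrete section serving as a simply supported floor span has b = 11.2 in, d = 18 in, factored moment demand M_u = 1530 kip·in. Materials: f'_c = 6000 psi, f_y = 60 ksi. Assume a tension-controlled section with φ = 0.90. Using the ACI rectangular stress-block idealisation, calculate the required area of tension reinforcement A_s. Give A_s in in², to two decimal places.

A_s ≈ 1.65 in²

M_n = M_u/φ = 1530/0.90 = 1700 kip·in.
From M_n = 0.85 f'_c a b (d − a/2):
a = d − √(d² − 2M_n/(0.85 f'_c b)) = 18 − √(18² − 2 × 1700/(0.85 × 6 × 11.2)) = 1.737 in.
A_s = 0.85 f'_c a b / f_y = 0.85 × 6 × 1.737 × 11.2 / 60 = 1.654 in².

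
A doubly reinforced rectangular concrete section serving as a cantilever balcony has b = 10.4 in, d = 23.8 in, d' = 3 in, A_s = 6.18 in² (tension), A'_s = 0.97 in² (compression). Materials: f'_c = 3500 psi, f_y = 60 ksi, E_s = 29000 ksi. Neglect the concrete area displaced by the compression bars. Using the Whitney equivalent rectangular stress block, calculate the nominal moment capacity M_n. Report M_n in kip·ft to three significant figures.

Assume both steels yield.
a = (A_s − A'_s) f_y/(0.85 f'_c b) = (6.18 − 0.97) × 60/(0.85 × 3.5 × 10.4) = 10.103 in.
c = a/β₁ = 10.103/0.85 = 11.886 in; ε'_s = 0.003(c − d')/c = 0.0022 ≥ ε_y = 0.0021, so the compression steel yields.
M_n = (A_s − A'_s) f_y (d − a/2) + A'_s f_y (d − d') = 312.6 × (23.8 − 5.0515) + 58.2 × (23.8 − 3) = 5860.8 + 1210.6 = 7071.4 kip·in = 7071.4/12 = 589.28 kip·ft.

M_n ≈ 589 kip·ft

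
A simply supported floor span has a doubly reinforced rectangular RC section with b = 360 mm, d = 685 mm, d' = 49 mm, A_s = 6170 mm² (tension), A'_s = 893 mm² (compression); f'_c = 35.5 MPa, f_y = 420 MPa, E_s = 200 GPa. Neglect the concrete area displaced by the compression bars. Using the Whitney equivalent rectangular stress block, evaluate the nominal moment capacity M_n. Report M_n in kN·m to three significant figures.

M_n ≈ 1530 kN·m

Assume both tension and compression steel yield.
Net tension couple steel: A_s − A'_s = 5277 mm².
a = (A_s − A'_s) f_y / (0.85 f'_c b) = 2216340/(0.85 × 35.5 × 360) = 204.03 mm.
c = a/β₁ = 204.03/0.796 = 256.32 mm; ε'_s = 0.003(c − d')/c = 0.0024 ≥ f_y/E_s = 0.0021, so compression steel does yield.
M_n = (A_s − A'_s) f_y (d − a/2) + A'_s f_y (d − d') = [2216340 × (685 − 102.015) + 375060 × (685 − 49)] × 10⁻⁶ = 1292.09 + 238.54 = 1530.63 kN·m.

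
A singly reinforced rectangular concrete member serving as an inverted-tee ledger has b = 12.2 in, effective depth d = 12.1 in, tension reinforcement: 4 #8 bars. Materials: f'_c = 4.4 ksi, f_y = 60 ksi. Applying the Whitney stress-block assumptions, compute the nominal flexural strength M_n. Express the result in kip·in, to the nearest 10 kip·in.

A_s = 4 × 0.79 = 3.16 in².
T = A_s f_y = 3.16 × 60 = 189.6 kips.
a = T/(0.85 f'_c b) = 189.6/(0.85 × 4.4 × 12.2) = 4.155 in.
M_n = T(d − a/2) = 189.6 × (12.1 − 2.0775) = 1900.3 kip·in.

M_n ≈ 1900 kip·in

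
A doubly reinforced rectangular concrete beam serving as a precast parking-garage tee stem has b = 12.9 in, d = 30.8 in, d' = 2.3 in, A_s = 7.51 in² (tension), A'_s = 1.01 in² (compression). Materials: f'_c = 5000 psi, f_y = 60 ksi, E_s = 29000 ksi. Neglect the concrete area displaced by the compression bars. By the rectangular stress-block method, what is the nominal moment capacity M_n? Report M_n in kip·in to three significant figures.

M_n ≈ 12400 kip·in

Assume both steels yield.
a = (A_s − A'_s) f_y/(0.85 f'_c b) = (7.51 − 1.01) × 60/(0.85 × 5 × 12.9) = 7.114 in.
c = a/β₁ = 7.114/0.8 = 8.893 in; ε'_s = 0.003(c − d')/c = 0.0022 ≥ ε_y = 0.0021, so the compression steel yields.
M_n = (A_s − A'_s) f_y (d − a/2) + A'_s f_y (d − d') = 390 × (30.8 − 3.557) + 60.6 × (30.8 − 2.3) = 10624.8 + 1727.1 = 12351.9 kip·in.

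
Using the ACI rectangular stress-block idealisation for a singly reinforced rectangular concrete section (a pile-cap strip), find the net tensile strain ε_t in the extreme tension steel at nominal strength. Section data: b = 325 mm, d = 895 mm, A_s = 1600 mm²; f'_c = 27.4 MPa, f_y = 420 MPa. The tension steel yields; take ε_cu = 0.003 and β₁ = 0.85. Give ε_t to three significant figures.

a = A_s f_y/(0.85 f'_c b) = 88.78 mm.
β₁ = 0.85, so c = a/β₁ = 88.78/0.85 = 104.45 mm.
From the linear strain diagram with ε_cu = 0.003: ε_t = 0.003 (d − c)/c = 0.003 × (895 − 104.45)/104.45 = 0.0227.
Since ε_t ≥ 0.005, the section is tension-controlled.

ε_t ≈ 0.0227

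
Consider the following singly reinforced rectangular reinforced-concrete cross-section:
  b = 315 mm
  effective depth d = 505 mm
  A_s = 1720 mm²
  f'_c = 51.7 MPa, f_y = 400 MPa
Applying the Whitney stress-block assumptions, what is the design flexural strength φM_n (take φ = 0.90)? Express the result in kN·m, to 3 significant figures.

T = A_s f_y = 1720 × 400 = 688000 N = 688 kN.
From C = T: a = T/(0.85 f'_c b) = 688000/(0.85 × 51.7 × 315) = 49.70 mm.
M_n = T(d − a/2) = 688 kN × (505 − 24.85) mm = 330.34 kN·m.
φM_n = 0.90 × 330.34 = 297.31 kN·m.

φM_n ≈ 297 kN·m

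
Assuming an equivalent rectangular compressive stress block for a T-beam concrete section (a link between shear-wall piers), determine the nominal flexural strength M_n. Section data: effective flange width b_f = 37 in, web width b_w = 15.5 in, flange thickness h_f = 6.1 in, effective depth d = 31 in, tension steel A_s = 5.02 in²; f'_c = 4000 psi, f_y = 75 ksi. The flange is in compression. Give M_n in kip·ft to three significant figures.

Tension: T = A_s f_y = 5.02 × 75 = 376.5 kips.
Try a within the flange: a = T/(0.85 f'_c b_f) = 376.5/(0.85 × 4 × 37) = 2.993 in.
Since a = 2.993 ≤ h_f = 6.1 in, the stress block lies entirely in the flange; analyse as a rectangular beam of width b_f.
M_n = T(d − a/2) = 376.5 × (31 − 1.4965) = 11108.1 kip·in.
M_n = 11108.1/12 = 925.68 kip·ft.

M_n ≈ 926 kip·ft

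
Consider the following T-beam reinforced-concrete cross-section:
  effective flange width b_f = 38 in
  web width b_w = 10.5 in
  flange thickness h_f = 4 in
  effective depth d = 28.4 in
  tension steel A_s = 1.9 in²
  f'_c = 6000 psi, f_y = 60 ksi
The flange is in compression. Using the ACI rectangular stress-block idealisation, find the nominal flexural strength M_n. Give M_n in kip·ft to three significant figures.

Tension: T = A_s f_y = 1.9 × 60 = 114 kips.
Try a within the flange: a = T/(0.85 f'_c b_f) = 114/(0.85 × 6 × 38) = 0.588 in.
Since a = 0.588 ≤ h_f = 4 in, the stress block lies entirely in the flange; analyse as a rectangular beam of width b_f.
M_n = T(d − a/2) = 114 × (28.4 − 0.294) = 3204.1 kip·in.
M_n = 3204.1/12 = 267.01 kip·ft.

M_n ≈ 267 kip·ft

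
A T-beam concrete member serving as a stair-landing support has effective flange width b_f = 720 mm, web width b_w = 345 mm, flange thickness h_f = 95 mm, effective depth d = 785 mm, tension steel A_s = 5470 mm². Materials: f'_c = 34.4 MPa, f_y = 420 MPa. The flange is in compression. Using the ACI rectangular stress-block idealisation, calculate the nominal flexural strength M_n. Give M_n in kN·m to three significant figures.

M_n ≈ 1680 kN·m

Tension: T = A_s f_y = 5470 × 420 = 2297400 N.
Try a within the flange: a = T/(0.85 f'_c b_f) = 2297400/(0.85 × 34.4 × 720) = 109.13 mm.
a = 109.13 > h_f = 95 mm: the block extends into the web. Split into flange-overhang and web parts.
C_f = 0.85 f'_c (b_f − b_w) h_f = 0.85 × 34.4 × (720 − 345) × 95 = 1041675 N.
Remaining web compression depth: a_w = (T − C_f)/(0.85 f'_c b_w) = (2297400 − 1041675)/(0.85 × 34.4 × 345) = 124.48 mm.
M_n = C_f(d − h_f/2) + (T − C_f)(d − a_w/2) = 1041675 × (785 − 47.5) + 1255725 × (785 − 62.24) = 768.24 + 907.59 = 1675.83 × 10⁶ N·mm.
M_n = 1675.83 kN·m.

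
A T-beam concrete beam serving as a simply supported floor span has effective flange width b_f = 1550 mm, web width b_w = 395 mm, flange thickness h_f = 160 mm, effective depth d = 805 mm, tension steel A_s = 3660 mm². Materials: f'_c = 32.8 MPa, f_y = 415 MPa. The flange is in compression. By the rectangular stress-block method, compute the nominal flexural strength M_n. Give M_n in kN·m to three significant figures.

Tension: T = A_s f_y = 3660 × 415 = 1518900 N.
Try a within the flange: a = T/(0.85 f'_c b_f) = 1518900/(0.85 × 32.8 × 1550) = 35.15 mm.
Since a = 35.15 ≤ h_f = 160 mm, the stress block lies entirely in the flange; analyse as a rectangular beam of width b_f.
M_n = T(d − a/2) = 1518900 × (805 − 17.575) = 1196.02 × 10⁶ N·mm.
M_n = 1196.02 kN·m.

M_n ≈ 1200 kN·m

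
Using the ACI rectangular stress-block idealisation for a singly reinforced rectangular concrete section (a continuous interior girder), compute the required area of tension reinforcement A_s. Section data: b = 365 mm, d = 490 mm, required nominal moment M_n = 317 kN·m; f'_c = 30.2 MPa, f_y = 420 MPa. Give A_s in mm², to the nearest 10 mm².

With M_n = 0.85 f'_c a b (d − a/2), solve the quadratic for a:
a = d − √(d² − 2M_n/(0.85 f'_c b)) = 490 − √(490² − 2 × 317×10⁶/(0.85 × 30.2 × 365)) = 74.75 mm.
A_s = 0.85 f'_c a b / f_y = 0.85 × 30.2 × 74.75 × 365 / 420 = 1667.6 mm².

A_s ≈ 1670 mm²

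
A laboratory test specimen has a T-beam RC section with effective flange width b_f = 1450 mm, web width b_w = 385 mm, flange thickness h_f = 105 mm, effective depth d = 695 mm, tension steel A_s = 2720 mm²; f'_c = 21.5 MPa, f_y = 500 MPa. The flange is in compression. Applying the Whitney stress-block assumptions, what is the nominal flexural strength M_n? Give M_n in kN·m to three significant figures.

Tension: T = A_s f_y = 2720 × 500 = 1360000 N.
Try a within the flange: a = T/(0.85 f'_c b_f) = 1360000/(0.85 × 21.5 × 1450) = 51.32 mm.
Since a = 51.32 ≤ h_f = 105 mm, the stress block lies entirely in the flange; analyse as a rectangular beam of width b_f.
M_n = T(d − a/2) = 1360000 × (695 − 25.66) = 910.30 × 10⁶ N·mm.
M_n = 910.30 kN·m.

M_n ≈ 910 kN·m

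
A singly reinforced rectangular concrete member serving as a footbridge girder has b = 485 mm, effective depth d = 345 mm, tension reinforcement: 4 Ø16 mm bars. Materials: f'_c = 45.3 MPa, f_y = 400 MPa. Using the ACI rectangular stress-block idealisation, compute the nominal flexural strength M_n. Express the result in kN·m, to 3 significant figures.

M_n ≈ 108 kN·m

A_s = 4 × 201 = 804 mm².
T = A_s f_y = 804 × 400 = 321600 N = 321.6 kN.
From C = T: a = T/(0.85 f'_c b) = 321600/(0.85 × 45.3 × 485) = 17.22 mm.
M_n = T(d − a/2) = 321.6 kN × (345 − 8.61) mm = 108.18 kN·m.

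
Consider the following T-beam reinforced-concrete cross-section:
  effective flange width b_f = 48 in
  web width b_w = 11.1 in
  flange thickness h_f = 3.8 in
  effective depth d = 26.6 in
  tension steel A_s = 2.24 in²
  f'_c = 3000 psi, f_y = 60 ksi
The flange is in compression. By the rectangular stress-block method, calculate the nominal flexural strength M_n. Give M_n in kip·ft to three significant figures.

M_n ≈ 292 kip·ft

Tension: T = A_s f_y = 2.24 × 60 = 134.4 kips.
Try a within the flange: a = T/(0.85 f'_c b_f) = 134.4/(0.85 × 3 × 48) = 1.098 in.
Since a = 1.098 ≤ h_f = 3.8 in, the stress block lies entirely in the flange; analyse as a rectangular beam of width b_f.
M_n = T(d − a/2) = 134.4 × (26.6 − 0.549) = 3501.3 kip·in.
M_n = 3501.3/12 = 291.78 kip·ft.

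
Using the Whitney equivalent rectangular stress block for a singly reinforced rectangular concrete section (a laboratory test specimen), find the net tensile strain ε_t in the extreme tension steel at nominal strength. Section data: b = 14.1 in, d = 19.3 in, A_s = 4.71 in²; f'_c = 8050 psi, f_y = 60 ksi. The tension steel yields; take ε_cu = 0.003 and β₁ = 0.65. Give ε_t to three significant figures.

ε_t ≈ 0.00985

a = A_s f_y/(0.85 f'_c b) = 2.929 in.
β₁ = 0.65, so c = a/β₁ = 2.929/0.65 = 4.506 in.
From the linear strain diagram with ε_cu = 0.003: ε_t = 0.003 (d − c)/c = 0.003 × (19.3 − 4.506)/4.506 = 0.00985.
Since ε_t ≥ 0.005, the section is tension-controlled.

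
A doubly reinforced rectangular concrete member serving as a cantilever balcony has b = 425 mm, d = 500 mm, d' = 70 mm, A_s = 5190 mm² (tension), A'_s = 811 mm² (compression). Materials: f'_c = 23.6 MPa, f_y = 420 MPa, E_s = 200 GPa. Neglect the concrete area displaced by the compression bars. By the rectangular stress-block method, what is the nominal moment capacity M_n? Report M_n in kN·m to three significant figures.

M_n ≈ 868 kN·m

Assume both tension and compression steel yield.
Net tension couple steel: A_s − A'_s = 4379 mm².
a = (A_s − A'_s) f_y / (0.85 f'_c b) = 1839180/(0.85 × 23.6 × 425) = 215.73 mm.
c = a/β₁ = 215.73/0.85 = 253.80 mm; ε'_s = 0.003(c − d')/c = 0.0022 ≥ f_y/E_s = 0.0021, so compression steel does yield.
M_n = (A_s − A'_s) f_y (d − a/2) + A'_s f_y (d − d') = [1839180 × (500 − 107.865) + 340620 × (500 − 70)] × 10⁻⁶ = 721.21 + 146.47 = 867.68 kN·m.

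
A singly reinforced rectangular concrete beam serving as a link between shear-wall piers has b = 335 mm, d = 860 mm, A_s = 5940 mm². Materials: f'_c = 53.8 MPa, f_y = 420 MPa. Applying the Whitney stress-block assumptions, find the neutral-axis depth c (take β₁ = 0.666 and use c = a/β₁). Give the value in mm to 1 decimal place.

c ≈ 244.5 mm

T = A_s f_y = 5940 × 420 = 2494800 N = 2494.8 kN.
Setting C = 0.85 f'_c a b equal to T: a = 2494800/(0.85 × 53.8 × 335) = 162.851 mm.
With β₁ = 0.666, c = a/β₁ = 162.851/0.666 = 244.5 mm.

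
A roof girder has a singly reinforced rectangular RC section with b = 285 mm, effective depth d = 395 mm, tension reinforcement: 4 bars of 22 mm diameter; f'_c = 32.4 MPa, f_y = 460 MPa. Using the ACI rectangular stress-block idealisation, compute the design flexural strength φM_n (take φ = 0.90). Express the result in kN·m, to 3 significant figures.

φM_n ≈ 221 kN·m

A_s = 4 × 380 = 1520 mm².
T = A_s f_y = 1520 × 460 = 699200 N = 699.2 kN.
From C = T: a = T/(0.85 f'_c b) = 699200/(0.85 × 32.4 × 285) = 89.08 mm.
M_n = T(d − a/2) = 699.2 kN × (395 − 44.54) mm = 245.04 kN·m.
φM_n = 0.90 × 245.04 = 220.54 kN·m.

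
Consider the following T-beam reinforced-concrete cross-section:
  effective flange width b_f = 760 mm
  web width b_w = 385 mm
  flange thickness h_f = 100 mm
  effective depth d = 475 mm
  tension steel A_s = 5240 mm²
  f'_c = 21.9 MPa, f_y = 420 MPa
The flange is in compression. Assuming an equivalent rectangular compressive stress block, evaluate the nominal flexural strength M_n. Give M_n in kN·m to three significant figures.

M_n ≈ 853 kN·m

Tension: T = A_s f_y = 5240 × 420 = 2200800 N.
Try a within the flange: a = T/(0.85 f'_c b_f) = 2200800/(0.85 × 21.9 × 760) = 155.56 mm.
a = 155.56 > h_f = 100 mm: the block extends into the web. Split into flange-overhang and web parts.
C_f = 0.85 f'_c (b_f − b_w) h_f = 0.85 × 21.9 × (760 − 385) × 100 = 698063 N.
Remaining web compression depth: a_w = (T − C_f)/(0.85 f'_c b_w) = (2200800 − 698063)/(0.85 × 21.9 × 385) = 209.68 mm.
M_n = C_f(d − h_f/2) + (T − C_f)(d − a_w/2) = 698063 × (475 − 50) + 1502737 × (475 − 104.84) = 296.68 + 556.25 = 852.93 × 10⁶ N·mm.
M_n = 852.93 kN·m.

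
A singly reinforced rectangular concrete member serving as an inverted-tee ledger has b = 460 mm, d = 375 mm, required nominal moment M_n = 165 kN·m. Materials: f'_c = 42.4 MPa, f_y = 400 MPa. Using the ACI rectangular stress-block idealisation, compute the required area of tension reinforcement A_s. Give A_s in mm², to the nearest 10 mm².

A_s ≈ 1140 mm²

With M_n = 0.85 f'_c a b (d − a/2), solve the quadratic for a:
a = d − √(d² − 2M_n/(0.85 f'_c b)) = 375 − √(375² − 2 × 165×10⁶/(0.85 × 42.4 × 460)) = 27.55 mm.
A_s = 0.85 f'_c a b / f_y = 0.85 × 42.4 × 27.55 × 460 / 400 = 1141.8 mm².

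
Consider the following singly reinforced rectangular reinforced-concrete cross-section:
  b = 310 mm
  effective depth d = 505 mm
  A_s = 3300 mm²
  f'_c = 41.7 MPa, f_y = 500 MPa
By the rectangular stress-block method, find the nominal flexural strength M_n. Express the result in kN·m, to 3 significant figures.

T = A_s f_y = 3300 × 500 = 1650000 N = 1650 kN.
From C = T: a = T/(0.85 f'_c b) = 1650000/(0.85 × 41.7 × 310) = 150.16 mm.
M_n = T(d − a/2) = 1650 kN × (505 − 75.08) mm = 709.37 kN·m.

M_n ≈ 709 kN·m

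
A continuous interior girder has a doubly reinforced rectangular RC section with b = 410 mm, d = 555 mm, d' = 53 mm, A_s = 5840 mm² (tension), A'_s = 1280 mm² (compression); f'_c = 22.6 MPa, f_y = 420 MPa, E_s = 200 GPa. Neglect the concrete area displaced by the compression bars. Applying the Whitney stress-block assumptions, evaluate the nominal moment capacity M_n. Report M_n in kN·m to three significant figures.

M_n ≈ 1100 kN·m

Assume both tension and compression steel yield.
Net tension couple steel: A_s − A'_s = 4560 mm².
a = (A_s − A'_s) f_y / (0.85 f'_c b) = 1915200/(0.85 × 22.6 × 410) = 243.17 mm.
c = a/β₁ = 243.17/0.85 = 286.08 mm; ε'_s = 0.003(c − d')/c = 0.0024 ≥ f_y/E_s = 0.0021, so compression steel does yield.
M_n = (A_s − A'_s) f_y (d − a/2) + A'_s f_y (d − d') = [1915200 × (555 − 121.585) + 537600 × (555 − 53)] × 10⁻⁶ = 830.08 + 269.88 = 1099.96 kN·m.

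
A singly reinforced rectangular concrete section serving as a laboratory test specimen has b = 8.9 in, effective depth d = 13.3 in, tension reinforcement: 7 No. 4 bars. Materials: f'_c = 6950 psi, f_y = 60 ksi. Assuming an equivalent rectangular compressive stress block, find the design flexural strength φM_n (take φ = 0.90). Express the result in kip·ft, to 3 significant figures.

A_s = 7 × 0.2 = 1.4 in².
T = A_s f_y = 1.4 × 60 = 84 kips.
a = T/(0.85 f'_c b) = 84/(0.85 × 6.95 × 8.9) = 1.598 in.
M_n = T(d − a/2) = 84 × (13.3 − 0.799) = 1050.1 kip·in = 1050.1/12 = 87.51 kip·ft.
φM_n = 0.90 × 87.51 = 78.76 kip·ft.

φM_n ≈ 78.8 kip·ft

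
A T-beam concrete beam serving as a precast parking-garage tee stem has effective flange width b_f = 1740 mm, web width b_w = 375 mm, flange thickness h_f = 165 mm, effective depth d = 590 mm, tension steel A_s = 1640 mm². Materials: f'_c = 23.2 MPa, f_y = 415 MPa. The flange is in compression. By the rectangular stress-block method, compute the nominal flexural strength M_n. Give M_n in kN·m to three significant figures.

Tension: T = A_s f_y = 1640 × 415 = 680600 N.
Try a within the flange: a = T/(0.85 f'_c b_f) = 680600/(0.85 × 23.2 × 1740) = 19.84 mm.
Since a = 19.84 ≤ h_f = 165 mm, the stress block lies entirely in the flange; analyse as a rectangular beam of width b_f.
M_n = T(d − a/2) = 680600 × (590 − 9.92) = 394.80 × 10⁶ N·mm.
M_n = 394.80 kN·m.

M_n ≈ 395 kN·m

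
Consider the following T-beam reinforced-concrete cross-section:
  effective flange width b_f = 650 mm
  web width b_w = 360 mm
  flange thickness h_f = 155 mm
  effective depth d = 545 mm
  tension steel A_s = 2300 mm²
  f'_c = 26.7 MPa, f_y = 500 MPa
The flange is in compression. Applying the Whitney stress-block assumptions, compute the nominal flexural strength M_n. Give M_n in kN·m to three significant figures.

Tension: T = A_s f_y = 2300 × 500 = 1150000 N.
Try a within the flange: a = T/(0.85 f'_c b_f) = 1150000/(0.85 × 26.7 × 650) = 77.96 mm.
Since a = 77.96 ≤ h_f = 155 mm, the stress block lies entirely in the flange; analyse as a rectangular beam of width b_f.
M_n = T(d − a/2) = 1150000 × (545 − 38.98) = 581.92 × 10⁶ N·mm.
M_n = 581.92 kN·m.

M_n ≈ 582 kN·m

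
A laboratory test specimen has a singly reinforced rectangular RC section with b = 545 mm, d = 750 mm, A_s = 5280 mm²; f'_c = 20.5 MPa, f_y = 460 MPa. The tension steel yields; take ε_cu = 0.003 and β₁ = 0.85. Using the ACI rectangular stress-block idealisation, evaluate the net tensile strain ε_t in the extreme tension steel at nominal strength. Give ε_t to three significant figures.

a = A_s f_y/(0.85 f'_c b) = 255.75 mm.
β₁ = 0.85, so c = a/β₁ = 255.75/0.85 = 300.88 mm.
From the linear strain diagram with ε_cu = 0.003: ε_t = 0.003 (d − c)/c = 0.003 × (750 − 300.88)/300.88 = 0.00448.
ε_t is between 0.004 and 0.005 — transition zone.

ε_t ≈ 0.00448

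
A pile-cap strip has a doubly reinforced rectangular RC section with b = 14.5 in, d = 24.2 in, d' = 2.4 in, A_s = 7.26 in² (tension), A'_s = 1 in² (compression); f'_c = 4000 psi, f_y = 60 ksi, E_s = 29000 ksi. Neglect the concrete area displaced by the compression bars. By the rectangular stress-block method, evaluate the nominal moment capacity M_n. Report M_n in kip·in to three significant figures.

Assume both steels yield.
a = (A_s − A'_s) f_y/(0.85 f'_c b) = (7.26 − 1) × 60/(0.85 × 4 × 14.5) = 7.619 in.
c = a/β₁ = 7.619/0.85 = 8.964 in; ε'_s = 0.003(c − d')/c = 0.0022 ≥ ε_y = 0.0021, so the compression steel yields.
M_n = (A_s − A'_s) f_y (d − a/2) + A'_s f_y (d − d') = 375.6 × (24.2 − 3.8095) + 60 × (24.2 − 2.4) = 7658.7 + 1308.0 = 8966.7 kip·in.

M_n ≈ 8970 kip·in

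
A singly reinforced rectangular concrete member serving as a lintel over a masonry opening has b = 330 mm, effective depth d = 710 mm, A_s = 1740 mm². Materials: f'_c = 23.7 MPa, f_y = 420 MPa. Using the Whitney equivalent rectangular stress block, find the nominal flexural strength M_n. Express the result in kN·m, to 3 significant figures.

M_n ≈ 479 kN·m

T = A_s f_y = 1740 × 420 = 730800 N = 730.8 kN.
From C = T: a = T/(0.85 f'_c b) = 730800/(0.85 × 23.7 × 330) = 109.93 mm.
M_n = T(d − a/2) = 730.8 kN × (710 − 54.965) mm = 478.70 kN·m.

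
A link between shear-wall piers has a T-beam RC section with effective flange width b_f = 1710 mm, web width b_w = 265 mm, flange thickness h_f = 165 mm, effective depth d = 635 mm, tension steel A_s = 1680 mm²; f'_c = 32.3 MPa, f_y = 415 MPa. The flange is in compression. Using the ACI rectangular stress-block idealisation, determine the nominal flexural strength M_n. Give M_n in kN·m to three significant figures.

Tension: T = A_s f_y = 1680 × 415 = 697200 N.
Try a within the flange: a = T/(0.85 f'_c b_f) = 697200/(0.85 × 32.3 × 1710) = 14.85 mm.
Since a = 14.85 ≤ h_f = 165 mm, the stress block lies entirely in the flange; analyse as a rectangular beam of width b_f.
M_n = T(d − a/2) = 697200 × (635 − 7.425) = 437.55 × 10⁶ N·mm.
M_n = 437.55 kN·m.

M_n ≈ 438 kN·m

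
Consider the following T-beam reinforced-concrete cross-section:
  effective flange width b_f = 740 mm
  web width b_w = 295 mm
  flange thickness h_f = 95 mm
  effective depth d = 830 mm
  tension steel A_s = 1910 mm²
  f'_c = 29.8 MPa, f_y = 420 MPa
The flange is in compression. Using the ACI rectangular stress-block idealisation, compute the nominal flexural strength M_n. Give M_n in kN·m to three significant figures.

M_n ≈ 649 kN·m

Tension: T = A_s f_y = 1910 × 420 = 802200 N.
Try a within the flange: a = T/(0.85 f'_c b_f) = 802200/(0.85 × 29.8 × 740) = 42.80 mm.
Since a = 42.80 ≤ h_f = 95 mm, the stress block lies entirely in the flange; analyse as a rectangular beam of width b_f.
M_n = T(d − a/2) = 802200 × (830 − 21.4) = 648.66 × 10⁶ N·mm.
M_n = 648.66 kN·m.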